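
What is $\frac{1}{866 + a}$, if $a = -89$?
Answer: $\frac{1}{777} \approx 0.001287$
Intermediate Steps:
$\frac{1}{866 + a} = \frac{1}{866 - 89} = \frac{1}{777}$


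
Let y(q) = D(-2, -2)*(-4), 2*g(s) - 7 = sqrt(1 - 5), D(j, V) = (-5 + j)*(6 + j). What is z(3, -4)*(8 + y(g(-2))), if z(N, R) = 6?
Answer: 720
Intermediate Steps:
g(s) = 7/2 + I (g(s) = 7/2 + sqrt(1 - 5)/2 = 7/2 + sqrt(-4)/2 = 7/2 + (2*I)/2 = 7/2 + I)
y(q) = 112 (y(q) = (-30 - 2 + (-2)**2)*(-4) = (-30 - 2 + 4)*(-4) = -28*(-4) = 112)
z(3, -4)*(8 + y(g(-2))) = 6*(8 + 112) = 6*120 = 720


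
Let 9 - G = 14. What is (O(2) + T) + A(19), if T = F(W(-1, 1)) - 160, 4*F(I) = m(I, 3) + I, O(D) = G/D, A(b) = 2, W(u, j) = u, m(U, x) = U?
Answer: -161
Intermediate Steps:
G = -5 (G = 9 - 1*14 = 9 - 14 = -5)
O(D) = -5/D
F(I) = I/2 (F(I) = (I + I)/4 = (2*I)/4 = I/2)
T = -321/2 (T = (½)*(-1) - 160 = -½ - 160 = -321/2 ≈ -160.50)
(O(2) + T) + A(19) = (-5/2 - 321/2) + 2 = -163 + 2 = -161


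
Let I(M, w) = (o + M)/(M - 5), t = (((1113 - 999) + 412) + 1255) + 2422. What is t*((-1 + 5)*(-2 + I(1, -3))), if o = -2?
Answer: -29421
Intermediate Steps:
t = 4203 (t = ((114 + 412) + 1255) + 2422 = (526 + 1255) + 2422 = 1781 + 2422 = 4203)
I(M, w) = (-2 + M)/(-5 + M) (I(M, w) = (-2 + M)/(M - 5) = (-2 + M)/(-5 + M))
t*((-1 + 5)*(-2 + I(1, -3))) = 4203*((-1 + 5)*(-2 + (-2 + 1)/(-5 + 1))) = 4203*(4*(-2 - 1/(-4))) = 4203*(4*(-2 - ¼*(-1))) = 4203*(4*(-2 + ¼)) = 4203*(4*(-7/4)) = 4203*(-7) = -29421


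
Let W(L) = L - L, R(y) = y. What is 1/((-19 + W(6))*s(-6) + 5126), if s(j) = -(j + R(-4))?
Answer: 1/4936 ≈ 0.00020259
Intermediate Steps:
s(j) = 4 - j (s(j) = -(j - 4) = -(-4 + j) = 4 - j)
W(L) = 0
1/((-19 + W(6))*s(-6) + 5126) = 1/((-19 + 0)*(4 - 1*(-6)) + 5126) = 1/(-19*(4 + 6) + 5126) = 1/(-19*10 + 5126) = 1/(-190 + 5126) = 1/4936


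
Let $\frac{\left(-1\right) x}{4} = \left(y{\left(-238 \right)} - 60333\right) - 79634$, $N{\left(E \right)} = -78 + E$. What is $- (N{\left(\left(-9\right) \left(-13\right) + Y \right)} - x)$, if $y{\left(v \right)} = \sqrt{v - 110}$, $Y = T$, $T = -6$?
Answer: $559835 - 8 i \sqrt{87} \approx 5.5984 \cdot 10^{5} - 74.619 i$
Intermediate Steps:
$Y = -6$
$y{\left(v \right)} = \sqrt{-110 + v}$
$x = 559868 - 8 i \sqrt{87}$ ($x = - 4 \left(\left(\sqrt{-110 - 238} - 60333\right) - 79634\right) = - 4 \left(\left(\sqrt{-348} - 60333\right) - 79634\right) = - 4 \left(\left(2 i \sqrt{87} - 60333\right) - 79634\right) = - 4 \left(\left(-60333 + 2 i \sqrt{87}\right) - 79634\right) = - 4 \left(-139967 + 2 i \sqrt{87}\right) = 559868 - 8 i \sqrt{87} \approx 5.5987 \cdot 10^{5} - 74.619 i$)
$- (N{\left(\left(-9\right) \left(-13\right) + Y \right)} - x) = - (\left(-78 - -111\right) - \left(559868 - 8 i \sqrt{87}\right)) = - (\left(-78 + \left(117 - 6\right)\right) - \left(559868 - 8 i \sqrt{87}\right)) = - (\left(-78 + 111\right) - \left(559868 - 8 i \sqrt{87}\right)) = - (33 - \left(559868 - 8 i \sqrt{87}\right)) = - (-559835 + 8 i \sqrt{87}) = 559835 - 8 i \sqrt{87}$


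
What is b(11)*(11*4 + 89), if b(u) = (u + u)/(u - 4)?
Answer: 418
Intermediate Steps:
b(u) = 2*u/(-4 + u) (b(u) = (2*u)/(-4 + u) = 2*u/(-4 + u))
b(11)*(11*4 + 89) = (2*11/(-4 + 11))*(11*4 + 89) = (2*11/7)*(44 + 89) = (2*11*(⅐))*133 = (22/7)*133 = 418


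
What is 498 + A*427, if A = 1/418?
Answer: 208591/418 ≈ 499.02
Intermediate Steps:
A = 1/418 ≈ 0.0023923
498 + A*427 = 498 + (1/418)*427 = 498 + 427/418 = 208591/418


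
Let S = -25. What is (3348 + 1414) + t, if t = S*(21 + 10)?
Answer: 3987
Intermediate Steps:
t = -775 (t = -25*(21 + 10) = -25*31 = -775)
(3348 + 1414) + t = (3348 + 1414) - 775 = 4762 - 775 = 3987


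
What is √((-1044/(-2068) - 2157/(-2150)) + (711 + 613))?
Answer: √65508911091778/222310 ≈ 36.408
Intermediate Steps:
√((-1044/(-2068) - 2157/(-2150)) + (711 + 613)) = √((-1044*(-1/2068) - 2157*(-1/2150)) + 1324) = √((261/517 + 2157/2150) + 1324) = √(1676319/1111550 + 1324) = √(1473368519/1111550) = √65508911091778/222310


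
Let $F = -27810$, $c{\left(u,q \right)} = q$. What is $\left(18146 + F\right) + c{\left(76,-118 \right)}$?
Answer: $-9782$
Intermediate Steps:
$\left(18146 + F\right) + c{\left(76,-118 \right)} = \left(18146 - 27810\right) - 118 = -9664 - 118 = -9782$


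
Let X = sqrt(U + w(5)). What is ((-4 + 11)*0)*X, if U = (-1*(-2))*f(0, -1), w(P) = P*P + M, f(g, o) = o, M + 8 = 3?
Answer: 0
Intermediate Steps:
M = -5 (M = -8 + 3 = -5)
w(P) = -5 + P**2 (w(P) = P*P - 5 = P**2 - 5 = -5 + P**2)
U = -2 (U = -1*(-2)*(-1) = 2*(-1) = -2)
X = 3*sqrt(2) (X = sqrt(-2 + (-5 + 5**2)) = sqrt(-2 + (-5 + 25)) = sqrt(-2 + 20) = sqrt(18) = 3*sqrt(2) ≈ 4.2426)
((-4 + 11)*0)*X = ((-4 + 11)*0)*(3*sqrt(2)) = (7*0)*(3*sqrt(2)) = 0*(3*sqrt(2)) = 0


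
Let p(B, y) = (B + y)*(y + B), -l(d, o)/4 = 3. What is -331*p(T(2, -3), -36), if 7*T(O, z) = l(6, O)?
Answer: -23069376/49 ≈ -4.7080e+5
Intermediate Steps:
l(d, o) = -12 (l(d, o) = -4*3 = -12)
T(O, z) = -12/7 (T(O, z) = (⅐)*(-12) = -12/7)
p(B, y) = (B + y)² (p(B, y) = (B + y)*(B + y) = (B + y)²)
-331*p(T(2, -3), -36) = -331*(-12/7 - 36)² = -331*(-264/7)² = -331*69696/49 = -23069376/49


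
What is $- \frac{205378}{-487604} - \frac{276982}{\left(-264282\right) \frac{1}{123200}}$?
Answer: $\frac{4159785528169549}{32216240082} \approx 1.2912 \cdot 10^{5}$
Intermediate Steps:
$- \frac{205378}{-487604} - \frac{276982}{\left(-264282\right) \frac{1}{123200}} = \left(-205378\right) \left(- \frac{1}{487604}\right) - \frac{276982}{\left(-264282\right) \frac{1}{123200}} = \frac{102689}{243802} - \frac{276982}{- \frac{132141}{61600}} = \frac{102689}{243802} - - \frac{17062091200}{132141} = \frac{102689}{243802} + \frac{17062091200}{132141} = \frac{4159785528169549}{32216240082}$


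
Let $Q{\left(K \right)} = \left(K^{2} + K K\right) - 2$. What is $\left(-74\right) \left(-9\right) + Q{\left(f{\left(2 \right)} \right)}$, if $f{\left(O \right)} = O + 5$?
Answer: $762$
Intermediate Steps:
$f{\left(O \right)} = 5 + O$
$Q{\left(K \right)} = -2 + 2 K^{2}$ ($Q{\left(K \right)} = \left(K^{2} + K^{2}\right) - 2 = 2 K^{2} - 2 = -2 + 2 K^{2}$)
$\left(-74\right) \left(-9\right) + Q{\left(f{\left(2 \right)} \right)} = \left(-74\right) \left(-9\right) - \left(2 - 2 \left(5 + 2\right)^{2}\right) = 666 - \left(2 - 2 \cdot 7^{2}\right) = 666 + \left(-2 + 2 \cdot 49\right) = 666 + \left(-2 + 98\right) = 666 + 96 = 762$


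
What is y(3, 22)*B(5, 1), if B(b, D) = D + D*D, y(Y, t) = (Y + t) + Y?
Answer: 56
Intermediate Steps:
y(Y, t) = t + 2*Y
B(b, D) = D + D²
y(3, 22)*B(5, 1) = (22 + 2*3)*(1*(1 + 1)) = (22 + 6)*(1*2) = 28*2 = 56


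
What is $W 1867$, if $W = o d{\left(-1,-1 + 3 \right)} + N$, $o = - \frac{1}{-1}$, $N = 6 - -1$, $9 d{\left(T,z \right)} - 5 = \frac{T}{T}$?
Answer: $\frac{42941}{3} \approx 14314.0$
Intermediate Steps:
$d{\left(T,z \right)} = \frac{2}{3}$ ($d{\left(T,z \right)} = \frac{5}{9} + \frac{T \frac{1}{T}}{9} = \frac{5}{9} + \frac{1}{9} \cdot 1 = \frac{5}{9} + \frac{1}{9} = \frac{2}{3}$)
$N = 7$ ($N = 6 + 1 = 7$)
$o = 1$ ($o = \left(-1\right) \left(-1\right) = 1$)
$W = \frac{23}{3}$ ($W = 1 \cdot \frac{2}{3} + 7 = \frac{2}{3} + 7 = \frac{23}{3} \approx 7.6667$)
$W 1867 = \frac{23}{3} \cdot 1867 = \frac{42941}{3}$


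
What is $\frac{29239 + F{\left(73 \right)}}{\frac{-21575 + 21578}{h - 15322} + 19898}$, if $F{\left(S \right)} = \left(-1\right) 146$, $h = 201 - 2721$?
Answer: $\frac{519077306}{355020113} \approx 1.4621$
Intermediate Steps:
$h = -2520$
$F{\left(S \right)} = -146$
$\frac{29239 + F{\left(73 \right)}}{\frac{-21575 + 21578}{h - 15322} + 19898} = \frac{29239 - 146}{\frac{-21575 + 21578}{-2520 - 15322} + 19898} = \frac{29093}{\frac{3}{-17842} + 19898} = \frac{29093}{3 \left(- \frac{1}{17842}\right) + 19898} = \frac{29093}{- \frac{3}{17842} + 19898} = \frac{29093}{\frac{355020113}{17842}} = 29093 \cdot \frac{17842}{355020113} = \frac{519077306}{355020113}$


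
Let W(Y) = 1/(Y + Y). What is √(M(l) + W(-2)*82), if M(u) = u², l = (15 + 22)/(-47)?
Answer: 3*I*√19518/94 ≈ 4.4587*I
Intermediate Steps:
W(Y) = 1/(2*Y)
l = -37/47 (l = 37*(-1/47) = -37/47 ≈ -0.78723)
√(M(l) + W(-2)*82) = √((-37/47)² + ((½)/(-2))*82) = √(1369/2209 + ((½)*(-½))*82) = √(1369/2209 - ¼*82) = √(1369/2209 - 41/2) = √(-87831/4418) = 3*I*√19518/94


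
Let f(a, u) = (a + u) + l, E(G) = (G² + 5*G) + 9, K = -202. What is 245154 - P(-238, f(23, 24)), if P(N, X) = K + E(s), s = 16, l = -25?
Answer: 245011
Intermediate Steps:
E(G) = 9 + G² + 5*G
f(a, u) = -25 + a + u (f(a, u) = (a + u) - 25 = -25 + a + u)
P(N, X) = 143 (P(N, X) = -202 + (9 + 16² + 5*16) = -202 + (9 + 256 + 80) = -202 + 345 = 143)
245154 - P(-238, f(23, 24)) = 245154 - 1*143 = 245154 - 143 = 245011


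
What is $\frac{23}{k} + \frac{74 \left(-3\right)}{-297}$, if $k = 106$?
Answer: $\frac{10121}{10494} \approx 0.96446$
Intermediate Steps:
$\frac{23}{k} + \frac{74 \left(-3\right)}{-297} = \frac{23}{106} + \frac{74 \left(-3\right)}{-297} = 23 \cdot \frac{1}{106} - - \frac{74}{99} = \frac{23}{106} + \frac{74}{99} = \frac{10121}{10494}$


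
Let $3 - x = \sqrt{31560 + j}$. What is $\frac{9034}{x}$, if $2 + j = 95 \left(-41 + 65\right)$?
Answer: $- \frac{27102}{33829} - \frac{9034 \sqrt{33838}}{33829} \approx -49.925$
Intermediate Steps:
$j = 2278$ ($j = -2 + 95 \left(-41 + 65\right) = -2 + 95 \cdot 24 = -2 + 2280 = 2278$)
$x = 3 - \sqrt{33838}$ ($x = 3 - \sqrt{31560 + 2278} = 3 - \sqrt{33838} \approx -180.95$)
$\frac{9034}{x} = \frac{9034}{3 - \sqrt{33838}}$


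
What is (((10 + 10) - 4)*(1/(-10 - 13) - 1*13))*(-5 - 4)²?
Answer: -388800/23 ≈ -16904.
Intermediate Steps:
(((10 + 10) - 4)*(1/(-10 - 13) - 1*13))*(-5 - 4)² = ((20 - 4)*(1/(-23) - 13))*(-9)² = (16*(-1/23 - 13))*81 = (16*(-300/23))*81 = -4800/23*81 = -388800/23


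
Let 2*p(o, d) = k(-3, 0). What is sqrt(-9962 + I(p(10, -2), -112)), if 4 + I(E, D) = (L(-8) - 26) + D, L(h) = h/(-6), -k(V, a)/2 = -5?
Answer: 2*I*sqrt(22731)/3 ≈ 100.51*I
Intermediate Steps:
k(V, a) = 10 (k(V, a) = -2*(-5) = 10)
p(o, d) = 5 (p(o, d) = (1/2)*10 = 5)
L(h) = -h/6 (L(h) = h*(-1/6) = -h/6)
I(E, D) = -86/3 + D (I(E, D) = -4 + ((-1/6*(-8) - 26) + D) = -4 + ((4/3 - 26) + D) = -4 + (-74/3 + D) = -86/3 + D)
sqrt(-9962 + I(p(10, -2), -112)) = sqrt(-9962 + (-86/3 - 112)) = sqrt(-9962 - 422/3) = sqrt(-30308/3) = 2*I*sqrt(22731)/3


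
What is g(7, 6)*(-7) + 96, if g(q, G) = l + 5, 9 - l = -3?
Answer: -23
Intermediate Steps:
l = 12 (l = 9 - 1*(-3) = 9 + 3 = 12)
g(q, G) = 17 (g(q, G) = 12 + 5 = 17)
g(7, 6)*(-7) + 96 = 17*(-7) + 96 = -119 + 96 = -23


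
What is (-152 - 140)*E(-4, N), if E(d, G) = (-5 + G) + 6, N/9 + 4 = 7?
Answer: -8176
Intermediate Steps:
N = 27 (N = -36 + 9*7 = -36 + 63 = 27)
E(d, G) = 1 + G
(-152 - 140)*E(-4, N) = (-152 - 140)*(1 + 27) = -292*28 = -8176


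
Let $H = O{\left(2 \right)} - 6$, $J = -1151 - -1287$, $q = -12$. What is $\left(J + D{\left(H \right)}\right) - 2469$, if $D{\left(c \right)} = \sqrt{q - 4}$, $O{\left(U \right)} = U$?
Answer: $-2333 + 4 i \approx -2333.0 + 4.0 i$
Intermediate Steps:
$J = 136$ ($J = -1151 + 1287 = 136$)
$H = -4$ ($H = 2 - 6 = -4$)
$D{\left(c \right)} = 4 i$ ($D{\left(c \right)} = \sqrt{-12 - 4} = \sqrt{-16} = 4 i$)
$\left(J + D{\left(H \right)}\right) - 2469 = \left(136 + 4 i\right) - 2469 = -2333 + 4 i$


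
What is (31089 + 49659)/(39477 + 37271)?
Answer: 20187/19187 ≈ 1.0521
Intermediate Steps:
(31089 + 49659)/(39477 + 37271) = 80748/76748 = 80748*(1/76748) = 20187/19187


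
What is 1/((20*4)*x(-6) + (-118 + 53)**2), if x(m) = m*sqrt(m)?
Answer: 169/769321 + 96*I*sqrt(6)/3846605 ≈ 0.00021967 + 6.1132e-5*I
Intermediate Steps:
x(m) = m**(3/2)
1/((20*4)*x(-6) + (-118 + 53)**2) = 1/((20*4)*(-6)**(3/2) + (-118 + 53)**2) = 1/(80*(-6*I*sqrt(6)) + (-65)**2) = 1/(-480*I*sqrt(6) + 4225) = 1/(4225 - 480*I*sqrt(6))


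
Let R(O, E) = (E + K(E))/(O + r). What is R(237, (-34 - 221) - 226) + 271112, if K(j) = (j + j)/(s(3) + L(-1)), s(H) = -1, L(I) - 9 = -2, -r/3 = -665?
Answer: 453841007/1674 ≈ 2.7111e+5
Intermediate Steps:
r = 1995 (r = -3*(-665) = 1995)
L(I) = 7 (L(I) = 9 - 2 = 7)
K(j) = j/3 (K(j) = (j + j)/(-1 + 7) = (2*j)/6 = (2*j)*(⅙) = j/3)
R(O, E) = 4*E/(3*(1995 + O)) (R(O, E) = (E + E/3)/(O + 1995) = (4*E/3)/(1995 + O) = 4*E/(3*(1995 + O)))
R(237, (-34 - 221) - 226) + 271112 = 4*((-34 - 221) - 226)/(3*(1995 + 237)) + 271112 = (4/3)*(-255 - 226)/2232 + 271112 = (4/3)*(-481)*(1/2232) + 271112 = -481/1674 + 271112 = 453841007/1674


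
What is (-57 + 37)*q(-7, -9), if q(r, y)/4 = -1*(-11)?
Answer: -880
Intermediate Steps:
q(r, y) = 44 (q(r, y) = 4*(-1*(-11)) = 4*11 = 44)
(-57 + 37)*q(-7, -9) = (-57 + 37)*44 = -20*44 = -880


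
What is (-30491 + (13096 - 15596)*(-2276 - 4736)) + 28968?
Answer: 17528477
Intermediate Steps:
(-30491 + (13096 - 15596)*(-2276 - 4736)) + 28968 = (-30491 - 2500*(-7012)) + 28968 = (-30491 + 17530000) + 28968 = 17499509 + 28968 = 17528477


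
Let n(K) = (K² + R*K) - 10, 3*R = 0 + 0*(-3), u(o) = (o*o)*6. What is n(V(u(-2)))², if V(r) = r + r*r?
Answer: 129592800100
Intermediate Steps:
u(o) = 6*o² (u(o) = o²*6 = 6*o²)
R = 0 (R = (0 + 0*(-3))/3 = (0 + 0)/3 = (⅓)*0 = 0)
V(r) = r + r²
n(K) = -10 + K² (n(K) = (K² + 0*K) - 10 = (K² + 0) - 10 = K² - 10 = -10 + K²)
n(V(u(-2)))² = (-10 + ((6*(-2)²)*(1 + 6*(-2)²))²)² = (-10 + ((6*4)*(1 + 6*4))²)² = (-10 + (24*(1 + 24))²)² = (-10 + (24*25)²)² = (-10 + 600²)² = (-10 + 360000)² = 359990² = 129592800100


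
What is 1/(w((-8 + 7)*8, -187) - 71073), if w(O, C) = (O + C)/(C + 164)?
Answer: -23/1634484 ≈ -1.4072e-5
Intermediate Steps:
w(O, C) = (C + O)/(164 + C)
1/(w((-8 + 7)*8, -187) - 71073) = 1/((-187 + (-8 + 7)*8)/(164 - 187) - 71073) = 1/((-187 - 1*8)/(-23) - 71073) = 1/(-(-187 - 8)/23 - 71073) = 1/(-1/23*(-195) - 71073) = 1/(195/23 - 71073) = 1/(-1634484/23) = -23/1634484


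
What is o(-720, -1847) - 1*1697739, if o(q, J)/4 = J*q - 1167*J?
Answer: 12243417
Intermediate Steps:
o(q, J) = -4668*J + 4*J*q (o(q, J) = 4*(J*q - 1167*J) = 4*(-1167*J + J*q) = -4668*J + 4*J*q)
o(-720, -1847) - 1*1697739 = 4*(-1847)*(-1167 - 720) - 1*1697739 = 4*(-1847)*(-1887) - 1697739 = 13941156 - 1697739 = 12243417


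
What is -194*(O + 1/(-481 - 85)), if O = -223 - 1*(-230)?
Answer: -384217/283 ≈ -1357.7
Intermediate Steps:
O = 7 (O = -223 + 230 = 7)
-194*(O + 1/(-481 - 85)) = -194*(7 + 1/(-481 - 85)) = -194*(7 + 1/(-566)) = -194*(7 - 1/566) = -194*3961/566 = -384217/283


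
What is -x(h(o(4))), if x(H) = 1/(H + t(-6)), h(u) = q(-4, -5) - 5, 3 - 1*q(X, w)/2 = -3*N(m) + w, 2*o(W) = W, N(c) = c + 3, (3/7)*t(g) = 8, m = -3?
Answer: -3/89 ≈ -0.033708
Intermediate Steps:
t(g) = 56/3 (t(g) = (7/3)*8 = 56/3)
N(c) = 3 + c
o(W) = W/2
q(X, w) = 6 - 2*w (q(X, w) = 6 - 2*(-3*(3 - 3) + w) = 6 - 2*(-3*0 + w) = 6 - 2*(0 + w) = 6 - 2*w)
h(u) = 11 (h(u) = (6 - 2*(-5)) - 5 = (6 + 10) - 5 = 16 - 5 = 11)
x(H) = 1/(56/3 + H) (x(H) = 1/(H + 56/3) = 1/(56/3 + H))
-x(h(o(4))) = -3/(56 + 3*11) = -3/(56 + 33) = -3/89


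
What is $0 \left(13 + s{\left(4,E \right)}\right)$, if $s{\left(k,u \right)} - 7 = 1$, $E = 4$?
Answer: $0$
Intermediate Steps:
$s{\left(k,u \right)} = 8$ ($s{\left(k,u \right)} = 7 + 1 = 8$)
$0 \left(13 + s{\left(4,E \right)}\right) = 0 \left(13 + 8\right) = 0 \cdot 21 = 0$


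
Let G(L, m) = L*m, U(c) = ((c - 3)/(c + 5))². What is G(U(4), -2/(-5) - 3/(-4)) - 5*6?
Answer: -48577/1620 ≈ -29.986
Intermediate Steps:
U(c) = (-3 + c)²/(5 + c)² (U(c) = ((-3 + c)/(5 + c))² = (-3 + c)²/(5 + c)²)
G(U(4), -2/(-5) - 3/(-4)) - 5*6 = ((-3 + 4)²/(5 + 4)²)*(-2/(-5) - 3/(-4)) - 5*6 = (1²/9²)*(-2*(-⅕) - 3*(-¼)) - 30 = (1*(1/81))*(⅖ + ¾) - 30 = (1/81)*(23/20) - 30 = 23/1620 - 30 = -48577/1620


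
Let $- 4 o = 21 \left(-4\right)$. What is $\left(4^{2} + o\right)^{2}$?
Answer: $1369$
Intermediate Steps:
$o = 21$ ($o = - \frac{21 \left(-4\right)}{4} = \left(- \frac{1}{4}\right) \left(-84\right) = 21$)
$\left(4^{2} + o\right)^{2} = \left(4^{2} + 21\right)^{2} = \left(16 + 21\right)^{2} = 37^{2} = 1369$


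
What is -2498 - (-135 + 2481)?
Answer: -4844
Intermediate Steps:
-2498 - (-135 + 2481) = -2498 - 1*2346 = -2498 - 2346 = -4844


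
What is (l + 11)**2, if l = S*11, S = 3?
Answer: 1936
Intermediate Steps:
l = 33 (l = 3*11 = 33)
(l + 11)**2 = (33 + 11)**2 = 44**2 = 1936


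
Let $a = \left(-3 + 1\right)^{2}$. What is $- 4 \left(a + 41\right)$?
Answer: $-180$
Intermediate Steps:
$a = 4$ ($a = \left(-2\right)^{2} = 4$)
$- 4 \left(a + 41\right) = - 4 \left(4 + 41\right) = \left(-4\right) 45 = -180$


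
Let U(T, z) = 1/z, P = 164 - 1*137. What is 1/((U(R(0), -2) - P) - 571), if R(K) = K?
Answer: -2/1197 ≈ -0.0016708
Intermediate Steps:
P = 27 (P = 164 - 137 = 27)
1/((U(R(0), -2) - P) - 571) = 1/((1/(-2) - 1*27) - 571) = 1/((-½ - 27) - 571) = 1/(-55/2 - 571) = 1/(-1197/2) = -2/1197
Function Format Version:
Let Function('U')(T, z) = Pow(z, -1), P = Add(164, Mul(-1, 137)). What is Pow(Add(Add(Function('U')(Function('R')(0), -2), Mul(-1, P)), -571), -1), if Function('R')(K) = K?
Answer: Rational(-2, 1197) ≈ -0.0016708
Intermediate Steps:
P = 27 (P = Add(164, -137) = 27)
Pow(Add(Add(Function('U')(Function('R')(0), -2), Mul(-1, P)), -571), -1) = Pow(Add(Add(Pow(-2, -1), Mul(-1, 27)), -571), -1) = Pow(Add(Add(Rational(-1, 2), -27), -571), -1) = Pow(Add(Rational(-55, 2), -571), -1) = Pow(Rational(-1197, 2), -1) = Rational(-2, 1197)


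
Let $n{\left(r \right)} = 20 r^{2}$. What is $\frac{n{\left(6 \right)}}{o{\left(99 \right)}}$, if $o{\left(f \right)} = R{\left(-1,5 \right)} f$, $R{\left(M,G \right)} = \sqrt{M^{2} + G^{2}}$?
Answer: $\frac{40 \sqrt{26}}{143} \approx 1.4263$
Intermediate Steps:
$R{\left(M,G \right)} = \sqrt{G^{2} + M^{2}}$
$o{\left(f \right)} = f \sqrt{26}$ ($o{\left(f \right)} = \sqrt{5^{2} + \left(-1\right)^{2}} f = \sqrt{25 + 1} f = \sqrt{26} f = f \sqrt{26}$)
$\frac{n{\left(6 \right)}}{o{\left(99 \right)}} = \frac{20 \cdot 6^{2}}{99 \sqrt{26}} = 20 \cdot 36 \frac{\sqrt{26}}{2574} = 720 \frac{\sqrt{26}}{2574} = \frac{40 \sqrt{26}}{143}$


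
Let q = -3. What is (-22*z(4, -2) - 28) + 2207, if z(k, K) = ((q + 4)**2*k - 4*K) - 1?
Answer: 1937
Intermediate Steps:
z(k, K) = -1 + k - 4*K (z(k, K) = ((-3 + 4)**2*k - 4*K) - 1 = (1**2*k - 4*K) - 1 = (1*k - 4*K) - 1 = (k - 4*K) - 1 = -1 + k - 4*K)
(-22*z(4, -2) - 28) + 2207 = (-22*(-1 + 4 - 4*(-2)) - 28) + 2207 = (-22*(-1 + 4 + 8) - 28) + 2207 = (-22*11 - 28) + 2207 = (-242 - 28) + 2207 = -270 + 2207 = 1937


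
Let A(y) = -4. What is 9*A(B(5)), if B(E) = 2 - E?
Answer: -36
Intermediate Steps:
9*A(B(5)) = 9*(-4) = -36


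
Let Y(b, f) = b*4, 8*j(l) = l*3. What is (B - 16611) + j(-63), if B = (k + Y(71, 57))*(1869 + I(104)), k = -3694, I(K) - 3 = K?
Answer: -54038357/8 ≈ -6.7548e+6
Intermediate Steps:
j(l) = 3*l/8 (j(l) = (l*3)/8 = (3*l)/8 = 3*l/8)
Y(b, f) = 4*b
I(K) = 3 + K
B = -6738160 (B = (-3694 + 4*71)*(1869 + (3 + 104)) = (-3694 + 284)*(1869 + 107) = -3410*1976 = -6738160)
(B - 16611) + j(-63) = (-6738160 - 16611) + (3/8)*(-63) = -6754771 - 189/8 = -54038357/8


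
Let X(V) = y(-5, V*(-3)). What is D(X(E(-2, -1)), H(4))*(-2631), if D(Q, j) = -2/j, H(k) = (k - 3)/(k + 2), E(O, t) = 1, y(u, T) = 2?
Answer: 31572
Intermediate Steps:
X(V) = 2
H(k) = (-3 + k)/(2 + k)
D(X(E(-2, -1)), H(4))*(-2631) = -2*(2 + 4)/(-3 + 4)*(-2631) = -2/(1/6)*(-2631) = -2/((⅙)*1)*(-2631) = -2/⅙*(-2631) = -2*6*(-2631) = -12*(-2631) = 31572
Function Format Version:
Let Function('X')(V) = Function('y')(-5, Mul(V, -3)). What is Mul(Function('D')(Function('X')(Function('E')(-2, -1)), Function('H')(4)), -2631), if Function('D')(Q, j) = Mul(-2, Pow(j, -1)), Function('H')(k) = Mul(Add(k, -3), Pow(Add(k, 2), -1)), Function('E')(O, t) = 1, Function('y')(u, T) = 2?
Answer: 31572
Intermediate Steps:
Function('X')(V) = 2
Function('H')(k) = Mul(Pow(Add(2, k), -1), Add(-3, k)) (Function('H')(k) = Mul(Add(-3, k), Pow(Add(2, k), -1)) = Mul(Pow(Add(2, k), -1), Add(-3, k)))
Mul(Function('D')(Function('X')(Function('E')(-2, -1)), Function('H')(4)), -2631) = Mul(Mul(-2, Pow(Mul(Pow(Add(2, 4), -1), Add(-3, 4)), -1)), -2631) = Mul(Mul(-2, Pow(Mul(Pow(6, -1), 1), -1)), -2631) = Mul(Mul(-2, Pow(Mul(Rational(1, 6), 1), -1)), -2631) = Mul(Mul(-2, Pow(Rational(1, 6), -1)), -2631) = Mul(Mul(-2, 6), -2631) = Mul(-12, -2631) = 31572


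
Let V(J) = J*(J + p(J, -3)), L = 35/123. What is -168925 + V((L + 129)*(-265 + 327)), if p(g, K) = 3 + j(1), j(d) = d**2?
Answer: 969975542059/15129 ≈ 6.4114e+7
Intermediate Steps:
L = 35/123 (L = 35*(1/123) = 35/123 ≈ 0.28455)
p(g, K) = 4 (p(g, K) = 3 + 1**2 = 3 + 1 = 4)
V(J) = J*(4 + J) (V(J) = J*(J + 4) = J*(4 + J))
-168925 + V((L + 129)*(-265 + 327)) = -168925 + ((35/123 + 129)*(-265 + 327))*(4 + (35/123 + 129)*(-265 + 327)) = -168925 + ((15902/123)*62)*(4 + (15902/123)*62) = -168925 + 985924*(4 + 985924/123)/123 = -168925 + (985924/123)*(986416/123) = -168925 + 972531208384/15129 = 969975542059/15129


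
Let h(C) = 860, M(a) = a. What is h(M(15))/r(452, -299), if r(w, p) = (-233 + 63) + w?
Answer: 430/141 ≈ 3.0496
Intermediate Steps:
r(w, p) = -170 + w
h(M(15))/r(452, -299) = 860/(-170 + 452) = 860/282 = 860*(1/282) = 430/141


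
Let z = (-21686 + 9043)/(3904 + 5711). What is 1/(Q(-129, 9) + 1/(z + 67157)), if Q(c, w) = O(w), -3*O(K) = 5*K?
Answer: -645701912/9685519065 ≈ -0.066667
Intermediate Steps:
O(K) = -5*K/3
z = -12643/9615 ≈ -1.3149
Q(c, w) = -5*w/3
1/(Q(-129, 9) + 1/(z + 67157)) = 1/(-5/3*9 + 1/(-12643/9615 + 67157)) = 1/(-15 + 1/(645701912/9615)) = 1/(-15 + 9615/645701912) = 1/(-9685519065/645701912) = -645701912/9685519065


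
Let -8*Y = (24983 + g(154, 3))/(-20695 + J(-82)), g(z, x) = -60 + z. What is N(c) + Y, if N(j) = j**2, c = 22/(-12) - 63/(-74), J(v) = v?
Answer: 2283786013/2047947336 ≈ 1.1152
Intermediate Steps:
Y = 25077/166216 (Y = -(24983 + (-60 + 154))/(8*(-20695 - 82)) = -(24983 + 94)/(8*(-20777)) = -25077*(-1)/(8*20777) = -1/8*(-25077/20777) = 25077/166216 ≈ 0.15087)
c = -109/111 (c = 22*(-1/12) - 63*(-1/74) = -11/6 + 63/74 = -109/111 ≈ -0.98198)
N(c) + Y = (-109/111)**2 + 25077/166216 = 11881/12321 + 25077/166216 = 2283786013/2047947336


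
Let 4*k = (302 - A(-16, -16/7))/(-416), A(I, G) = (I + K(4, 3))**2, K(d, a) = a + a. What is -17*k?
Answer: 1717/832 ≈ 2.0637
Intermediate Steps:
K(d, a) = 2*a
A(I, G) = (6 + I)**2 (A(I, G) = (I + 2*3)**2 = (I + 6)**2 = (6 + I)**2)
k = -101/832 (k = ((302 - (6 - 16)**2)/(-416))/4 = ((302 - 1*(-10)**2)*(-1/416))/4 = ((302 - 1*100)*(-1/416))/4 = ((302 - 100)*(-1/416))/4 = (202*(-1/416))/4 = (1/4)*(-101/208) = -101/832 ≈ -0.12139)
-17*k = -17*(-101/832) = 1717/832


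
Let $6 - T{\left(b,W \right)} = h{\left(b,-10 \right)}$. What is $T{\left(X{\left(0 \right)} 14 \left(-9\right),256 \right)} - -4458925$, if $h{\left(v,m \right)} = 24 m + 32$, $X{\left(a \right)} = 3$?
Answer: $4459139$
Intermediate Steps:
$h{\left(v,m \right)} = 32 + 24 m$
$T{\left(b,W \right)} = 214$ ($T{\left(b,W \right)} = 6 - \left(32 + 24 \left(-10\right)\right) = 6 - \left(32 - 240\right) = 6 - -208 = 6 + 208 = 214$)
$T{\left(X{\left(0 \right)} 14 \left(-9\right),256 \right)} - -4458925 = 214 - -4458925 = 214 + 4458925 = 4459139$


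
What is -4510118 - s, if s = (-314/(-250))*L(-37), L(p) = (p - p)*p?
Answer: -4510118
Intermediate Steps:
L(p) = 0 (L(p) = 0*p = 0)
s = 0 (s = -314/(-250)*0 = -314*(-1/250)*0 = (157/125)*0 = 0)
-4510118 - s = -4510118 - 1*0 = -4510118 + 0 = -4510118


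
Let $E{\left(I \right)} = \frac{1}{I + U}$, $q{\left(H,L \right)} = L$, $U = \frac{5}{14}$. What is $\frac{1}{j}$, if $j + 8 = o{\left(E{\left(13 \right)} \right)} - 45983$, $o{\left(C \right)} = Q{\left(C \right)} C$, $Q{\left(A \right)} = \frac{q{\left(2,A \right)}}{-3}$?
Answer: $- \frac{104907}{4824778033} \approx -2.1743 \cdot 10^{-5}$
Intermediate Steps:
$U = \frac{5}{14}$ ($U = 5 \cdot \frac{1}{14} = \frac{5}{14} \approx 0.35714$)
$Q{\left(A \right)} = - \frac{A}{3}$ ($Q{\left(A \right)} = \frac{A}{-3} = A \left(- \frac{1}{3}\right) = - \frac{A}{3}$)
$E{\left(I \right)} = \frac{1}{\frac{5}{14} + I}$ ($E{\left(I \right)} = \frac{1}{I + \frac{5}{14}} = \frac{1}{\frac{5}{14} + I}$)
$o{\left(C \right)} = - \frac{C^{2}}{3}$ ($o{\left(C \right)} = - \frac{C}{3} C = - \frac{C^{2}}{3}$)
$j = - \frac{4824778033}{104907}$ ($j = -8 - \left(45983 + \frac{\left(\frac{14}{5 + 14 \cdot 13}\right)^{2}}{3}\right) = -8 - \left(45983 + \frac{\left(\frac{14}{5 + 182}\right)^{2}}{3}\right) = -8 - \left(45983 + \frac{\left(\frac{14}{187}\right)^{2}}{3}\right) = -8 - \frac{4823938777}{104907} = - \frac{4824778033}{104907} \approx -45991.0$)
$\frac{1}{j} = \frac{1}{- \frac{4824778033}{104907}} = - \frac{104907}{4824778033}$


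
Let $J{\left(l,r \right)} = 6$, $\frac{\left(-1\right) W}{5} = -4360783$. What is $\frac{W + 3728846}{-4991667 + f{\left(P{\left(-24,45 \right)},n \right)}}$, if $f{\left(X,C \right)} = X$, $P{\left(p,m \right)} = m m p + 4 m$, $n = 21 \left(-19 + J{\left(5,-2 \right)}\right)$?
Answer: $- \frac{25532761}{5040087} \approx -5.0659$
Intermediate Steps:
$W = 21803915$ ($W = \left(-5\right) \left(-4360783\right) = 21803915$)
$n = -273$ ($n = 21 \left(-19 + 6\right) = 21 \left(-13\right) = -273$)
$P{\left(p,m \right)} = 4 m + p m^{2}$ ($P{\left(p,m \right)} = m^{2} p + 4 m = p m^{2} + 4 m = 4 m + p m^{2}$)
$\frac{W + 3728846}{-4991667 + f{\left(P{\left(-24,45 \right)},n \right)}} = \frac{21803915 + 3728846}{-4991667 + 45 \left(4 + 45 \left(-24\right)\right)} = \frac{25532761}{-4991667 + 45 \left(4 - 1080\right)} = \frac{25532761}{-4991667 + 45 \left(-1076\right)} = \frac{25532761}{-4991667 - 48420} = \frac{25532761}{-5040087} = 25532761 \left(- \frac{1}{5040087}\right) = - \frac{25532761}{5040087}$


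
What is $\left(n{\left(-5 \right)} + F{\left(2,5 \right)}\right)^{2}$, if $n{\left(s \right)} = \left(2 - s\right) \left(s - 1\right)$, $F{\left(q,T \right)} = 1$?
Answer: $1681$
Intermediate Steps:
$n{\left(s \right)} = \left(-1 + s\right) \left(2 - s\right)$ ($n{\left(s \right)} = \left(2 - s\right) \left(-1 + s\right) = \left(-1 + s\right) \left(2 - s\right)$)
$\left(n{\left(-5 \right)} + F{\left(2,5 \right)}\right)^{2} = \left(\left(-2 - \left(-5\right)^{2} + 3 \left(-5\right)\right) + 1\right)^{2} = \left(\left(-2 - 25 - 15\right) + 1\right)^{2} = \left(-42 + 1\right)^{2} = \left(-41\right)^{2} = 1681$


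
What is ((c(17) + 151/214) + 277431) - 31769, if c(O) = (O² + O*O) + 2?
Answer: 52695939/214 ≈ 2.4624e+5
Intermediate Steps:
c(O) = 2 + 2*O² (c(O) = (O² + O²) + 2 = 2*O² + 2 = 2 + 2*O²)
((c(17) + 151/214) + 277431) - 31769 = (((2 + 2*17²) + 151/214) + 277431) - 31769 = (((2 + 2*289) + 151*(1/214)) + 277431) - 31769 = (((2 + 578) + 151/214) + 277431) - 31769 = ((580 + 151/214) + 277431) - 31769 = (124271/214 + 277431) - 31769 = 59494505/214 - 31769 = 52695939/214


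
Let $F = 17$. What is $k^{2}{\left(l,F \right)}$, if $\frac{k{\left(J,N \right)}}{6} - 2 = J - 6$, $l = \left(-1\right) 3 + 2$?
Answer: $900$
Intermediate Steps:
$l = -1$ ($l = -3 + 2 = -1$)
$k{\left(J,N \right)} = -24 + 6 J$ ($k{\left(J,N \right)} = 12 + 6 \left(J - 6\right) = 12 + 6 \left(-6 + J\right) = 12 + \left(-36 + 6 J\right) = -24 + 6 J$)
$k^{2}{\left(l,F \right)} = \left(-24 + 6 \left(-1\right)\right)^{2} = \left(-24 - 6\right)^{2} = \left(-30\right)^{2} = 900$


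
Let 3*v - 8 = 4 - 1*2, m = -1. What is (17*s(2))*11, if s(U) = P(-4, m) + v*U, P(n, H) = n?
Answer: 1496/3 ≈ 498.67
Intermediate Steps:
v = 10/3 (v = 8/3 + (4 - 1*2)/3 = 8/3 + (4 - 2)/3 = 8/3 + (⅓)*2 = 8/3 + ⅔ = 10/3 ≈ 3.3333)
s(U) = -4 + 10*U/3
(17*s(2))*11 = (17*(-4 + (10/3)*2))*11 = (17*(-4 + 20/3))*11 = (17*(8/3))*11 = (136/3)*11 = 1496/3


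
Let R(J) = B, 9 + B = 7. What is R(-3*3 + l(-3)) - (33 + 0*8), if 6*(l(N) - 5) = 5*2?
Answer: -35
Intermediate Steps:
B = -2 (B = -9 + 7 = -2)
l(N) = 20/3 (l(N) = 5 + (5*2)/6 = 5 + (⅙)*10 = 5 + 5/3 = 20/3)
R(J) = -2
R(-3*3 + l(-3)) - (33 + 0*8) = -2 - (33 + 0*8) = -2 - (33 + 0) = -2 - 1*33 = -2 - 33 = -35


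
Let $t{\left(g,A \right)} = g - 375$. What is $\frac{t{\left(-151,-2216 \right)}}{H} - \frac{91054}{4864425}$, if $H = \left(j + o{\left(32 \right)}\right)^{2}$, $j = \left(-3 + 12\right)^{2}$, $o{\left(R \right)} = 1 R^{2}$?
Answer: $- \frac{4549515916}{237583381425} \approx -0.019149$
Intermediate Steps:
$o{\left(R \right)} = R^{2}$
$t{\left(g,A \right)} = -375 + g$
$j = 81$ ($j = 9^{2} = 81$)
$H = 1221025$ ($H = \left(81 + 32^{2}\right)^{2} = \left(81 + 1024\right)^{2} = 1105^{2} = 1221025$)
$\frac{t{\left(-151,-2216 \right)}}{H} - \frac{91054}{4864425} = \frac{-375 - 151}{1221025} - \frac{91054}{4864425} = \left(-526\right) \frac{1}{1221025} - \frac{91054}{4864425} = - \frac{526}{1221025} - \frac{91054}{4864425} = - \frac{4549515916}{237583381425}$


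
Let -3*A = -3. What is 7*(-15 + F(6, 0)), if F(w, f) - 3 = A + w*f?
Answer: -77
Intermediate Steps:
A = 1 (A = -⅓*(-3) = 1)
F(w, f) = 4 + f*w (F(w, f) = 3 + (1 + w*f) = 3 + (1 + f*w) = 4 + f*w)
7*(-15 + F(6, 0)) = 7*(-15 + (4 + 0*6)) = 7*(-15 + (4 + 0)) = 7*(-15 + 4) = 7*(-11) = -77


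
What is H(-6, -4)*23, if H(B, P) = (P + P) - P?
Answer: -92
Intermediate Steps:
H(B, P) = P (H(B, P) = 2*P - P = P)
H(-6, -4)*23 = -4*23 = -92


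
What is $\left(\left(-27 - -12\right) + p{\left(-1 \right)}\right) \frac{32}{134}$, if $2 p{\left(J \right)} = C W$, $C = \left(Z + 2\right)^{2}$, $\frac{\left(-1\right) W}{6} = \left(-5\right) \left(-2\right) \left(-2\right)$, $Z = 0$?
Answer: $\frac{3600}{67} \approx 53.731$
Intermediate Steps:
$W = 120$ ($W = - 6 \left(-5\right) \left(-2\right) \left(-2\right) = - 6 \cdot 10 \left(-2\right) = \left(-6\right) \left(-20\right) = 120$)
$C = 4$ ($C = \left(0 + 2\right)^{2} = 2^{2} = 4$)
$p{\left(J \right)} = 240$ ($p{\left(J \right)} = \frac{4 \cdot 120}{2} = \frac{1}{2} \cdot 480 = 240$)
$\left(\left(-27 - -12\right) + p{\left(-1 \right)}\right) \frac{32}{134} = \left(\left(-27 - -12\right) + 240\right) \frac{32}{134} = \left(\left(-27 + 12\right) + 240\right) 32 \cdot \frac{1}{134} = \left(-15 + 240\right) \frac{16}{67} = 225 \cdot \frac{16}{67} = \frac{3600}{67}$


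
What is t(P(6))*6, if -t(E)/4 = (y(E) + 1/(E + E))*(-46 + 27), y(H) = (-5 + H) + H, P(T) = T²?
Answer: 91675/3 ≈ 30558.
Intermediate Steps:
y(H) = -5 + 2*H
t(E) = -380 + 38/E + 152*E (t(E) = -4*((-5 + 2*E) + 1/(E + E))*(-46 + 27) = -4*((-5 + 2*E) + 1/(2*E))*(-19) = -4*(-5 + 1/(2*E) + 2*E)*(-19) = -4*(95 - 38*E - 19/(2*E)) = -380 + 38/E + 152*E)
t(P(6))*6 = (-380 + 38/(6²) + 152*6²)*6 = (-380 + 38/36 + 152*36)*6 = (-380 + 38*(1/36) + 5472)*6 = (-380 + 19/18 + 5472)*6 = (91675/18)*6 = 91675/3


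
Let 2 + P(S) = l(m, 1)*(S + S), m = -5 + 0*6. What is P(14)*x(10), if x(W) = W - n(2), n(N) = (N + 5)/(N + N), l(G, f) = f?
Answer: 429/2 ≈ 214.50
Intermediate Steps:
m = -5 (m = -5 + 0 = -5)
n(N) = (5 + N)/(2*N) (n(N) = (5 + N)/((2*N)) = (5 + N)*(1/(2*N)) = (5 + N)/(2*N))
x(W) = -7/4 + W (x(W) = W - (5 + 2)/(2*2) = W - 7/(2*2) = W - 1*7/4 = W - 7/4 = -7/4 + W)
P(S) = -2 + 2*S (P(S) = -2 + 1*(S + S) = -2 + 1*(2*S) = -2 + 2*S)
P(14)*x(10) = (-2 + 2*14)*(-7/4 + 10) = (-2 + 28)*(33/4) = 26*(33/4) = 429/2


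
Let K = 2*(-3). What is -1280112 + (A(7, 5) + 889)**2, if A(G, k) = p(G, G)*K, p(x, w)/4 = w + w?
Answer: -974303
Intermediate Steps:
p(x, w) = 8*w (p(x, w) = 4*(w + w) = 4*(2*w) = 8*w)
K = -6
A(G, k) = -48*G (A(G, k) = (8*G)*(-6) = -48*G)
-1280112 + (A(7, 5) + 889)**2 = -1280112 + (-48*7 + 889)**2 = -1280112 + (-336 + 889)**2 = -1280112 + 553**2 = -1280112 + 305809 = -974303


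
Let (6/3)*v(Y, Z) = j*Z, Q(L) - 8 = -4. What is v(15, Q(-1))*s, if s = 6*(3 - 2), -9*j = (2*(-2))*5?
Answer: 80/3 ≈ 26.667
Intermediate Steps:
j = 20/9 (j = -2*(-2)*5/9 = -(-4)*5/9 = -⅑*(-20) = 20/9 ≈ 2.2222)
Q(L) = 4 (Q(L) = 8 - 4 = 4)
s = 6 (s = 6*1 = 6)
v(Y, Z) = 10*Z/9 (v(Y, Z) = (20*Z/9)/2 = 10*Z/9)
v(15, Q(-1))*s = ((10/9)*4)*6 = (40/9)*6 = 80/3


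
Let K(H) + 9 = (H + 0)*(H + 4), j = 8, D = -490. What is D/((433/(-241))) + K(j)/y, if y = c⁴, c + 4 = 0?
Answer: 30268711/110848 ≈ 273.06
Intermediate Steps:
c = -4 (c = -4 + 0 = -4)
y = 256 (y = (-4)⁴ = 256)
K(H) = -9 + H*(4 + H) (K(H) = -9 + (H + 0)*(H + 4) = -9 + H*(4 + H))
D/((433/(-241))) + K(j)/y = -490/(433/(-241)) + (-9 + 8² + 4*8)/256 = -490/(433*(-1/241)) + (-9 + 64 + 32)*(1/256) = -490/(-433/241) + 87*(1/256) = -490*(-241/433) + 87/256 = 118090/433 + 87/256 = 30268711/110848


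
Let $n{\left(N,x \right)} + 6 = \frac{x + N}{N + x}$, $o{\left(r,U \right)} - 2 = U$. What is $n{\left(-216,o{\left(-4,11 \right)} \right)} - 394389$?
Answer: $-394394$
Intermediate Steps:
$o{\left(r,U \right)} = 2 + U$
$n{\left(N,x \right)} = -5$ ($n{\left(N,x \right)} = -6 + \frac{x + N}{N + x} = -6 + \frac{N + x}{N + x} = -6 + 1 = -5$)
$n{\left(-216,o{\left(-4,11 \right)} \right)} - 394389 = -5 - 394389 = -394394$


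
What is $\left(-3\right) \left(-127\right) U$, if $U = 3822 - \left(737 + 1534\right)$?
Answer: $590931$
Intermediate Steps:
$U = 1551$ ($U = 3822 - 2271 = 1551$)
$\left(-3\right) \left(-127\right) U = \left(-3\right) \left(-127\right) 1551 = 381 \cdot 1551 = 590931$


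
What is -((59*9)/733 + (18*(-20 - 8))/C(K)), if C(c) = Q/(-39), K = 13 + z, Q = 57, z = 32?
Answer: -4812705/13927 ≈ -345.57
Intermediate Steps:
K = 45 (K = 13 + 32 = 45)
C(c) = -19/13 (C(c) = 57/(-39) = 57*(-1/39) = -19/13)
-((59*9)/733 + (18*(-20 - 8))/C(K)) = -((59*9)/733 + (18*(-20 - 8))/(-19/13)) = -(531*(1/733) + (18*(-28))*(-13/19)) = -(531/733 - 504*(-13/19)) = -(531/733 + 6552/19) = -1*4812705/13927 = -4812705/13927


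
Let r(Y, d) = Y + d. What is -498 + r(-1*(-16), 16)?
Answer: -466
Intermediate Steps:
-498 + r(-1*(-16), 16) = -498 + (-1*(-16) + 16) = -498 + (16 + 16) = -498 + 32 = -466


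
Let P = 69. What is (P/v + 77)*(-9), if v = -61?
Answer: -41652/61 ≈ -682.82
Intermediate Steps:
(P/v + 77)*(-9) = (69/(-61) + 77)*(-9) = (69*(-1/61) + 77)*(-9) = (-69/61 + 77)*(-9) = (4628/61)*(-9) = -41652/61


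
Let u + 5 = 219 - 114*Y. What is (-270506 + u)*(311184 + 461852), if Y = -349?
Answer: -178189436216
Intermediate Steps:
u = 40000 (u = -5 + (219 - 114*(-349)) = -5 + (219 + 39786) = -5 + 40005 = 40000)
(-270506 + u)*(311184 + 461852) = (-270506 + 40000)*(311184 + 461852) = -230506*773036 = -178189436216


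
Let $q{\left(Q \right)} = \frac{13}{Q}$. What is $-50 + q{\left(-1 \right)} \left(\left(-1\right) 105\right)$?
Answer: $1315$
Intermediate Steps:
$-50 + q{\left(-1 \right)} \left(\left(-1\right) 105\right) = -50 + \frac{13}{-1} \left(\left(-1\right) 105\right) = -50 + 13 \left(-1\right) \left(-105\right) = -50 - -1365 = -50 + 1365 = 1315$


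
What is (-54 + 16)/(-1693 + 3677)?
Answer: -19/992 ≈ -0.019153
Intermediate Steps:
(-54 + 16)/(-1693 + 3677) = -38/1984 = -38*1/1984 = -19/992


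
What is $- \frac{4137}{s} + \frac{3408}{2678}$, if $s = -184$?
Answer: $\frac{5852979}{246376} \approx 23.756$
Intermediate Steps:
$- \frac{4137}{s} + \frac{3408}{2678} = - \frac{4137}{-184} + \frac{3408}{2678} = \left(-4137\right) \left(- \frac{1}{184}\right) + 3408 \cdot \frac{1}{2678} = \frac{4137}{184} + \frac{1704}{1339} = \frac{5852979}{246376}$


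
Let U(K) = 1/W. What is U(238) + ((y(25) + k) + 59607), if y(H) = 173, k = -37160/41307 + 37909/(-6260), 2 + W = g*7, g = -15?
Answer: 1653815567208439/27668254740 ≈ 59773.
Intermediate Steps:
W = -107 (W = -2 - 15*7 = -2 - 105 = -107)
k = -1798528663/258581820 (k = -37160*1/41307 + 37909*(-1/6260) = -37160/41307 - 37909/6260 = -1798528663/258581820 ≈ -6.9554)
U(K) = -1/107 (U(K) = 1/(-107) = -1/107)
U(238) + ((y(25) + k) + 59607) = -1/107 + ((173 - 1798528663/258581820) + 59607) = -1/107 + (42936126197/258581820 + 59607) = -1/107 + 15456222670937/258581820 = 1653815567208439/27668254740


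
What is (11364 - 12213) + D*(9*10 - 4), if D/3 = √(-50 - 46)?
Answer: -849 + 1032*I*√6 ≈ -849.0 + 2527.9*I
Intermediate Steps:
D = 12*I*√6 (D = 3*√(-50 - 46) = 3*√(-96) = 3*(4*I*√6) = 12*I*√6 ≈ 29.394*I)
(11364 - 12213) + D*(9*10 - 4) = (11364 - 12213) + (12*I*√6)*(9*10 - 4) = -849 + (12*I*√6)*(90 - 4) = -849 + (12*I*√6)*86 = -849 + 1032*I*√6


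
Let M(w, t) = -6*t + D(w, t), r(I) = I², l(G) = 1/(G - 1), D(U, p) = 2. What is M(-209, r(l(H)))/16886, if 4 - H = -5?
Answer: 61/540352 ≈ 0.00011289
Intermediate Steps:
H = 9 (H = 4 - 1*(-5) = 4 + 5 = 9)
l(G) = 1/(-1 + G)
M(w, t) = 2 - 6*t (M(w, t) = -6*t + 2 = 2 - 6*t)
M(-209, r(l(H)))/16886 = (2 - 6/(-1 + 9)²)/16886 = (2 - 6*(1/8)²)*(1/16886) = (2 - 6*(⅛)²)*(1/16886) = (2 - 6*1/64)*(1/16886) = (2 - 3/32)*(1/16886) = (61/32)*(1/16886) = 61/540352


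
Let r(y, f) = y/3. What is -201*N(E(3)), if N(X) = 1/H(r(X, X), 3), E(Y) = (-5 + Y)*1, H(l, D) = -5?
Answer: 201/5 ≈ 40.200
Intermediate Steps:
r(y, f) = y/3 (r(y, f) = y*(⅓) = y/3)
E(Y) = -5 + Y
N(X) = -⅕ (N(X) = 1/(-5) = -⅕)
-201*N(E(3)) = -201*(-⅕) = 201/5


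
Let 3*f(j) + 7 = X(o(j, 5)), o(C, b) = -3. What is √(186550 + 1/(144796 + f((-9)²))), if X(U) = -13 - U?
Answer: √35197911801631663/434371 ≈ 431.91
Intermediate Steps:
f(j) = -17/3 (f(j) = -7/3 + (-13 - 1*(-3))/3 = -7/3 + (-13 + 3)/3 = -7/3 + (⅓)*(-10) = -7/3 - 10/3 = -17/3)
√(186550 + 1/(144796 + f((-9)²))) = √(186550 + 1/(144796 - 17/3)) = √(186550 + 1/(434371/3)) = √(186550 + 3/434371) = √(81031910053/434371) = √35197911801631663/434371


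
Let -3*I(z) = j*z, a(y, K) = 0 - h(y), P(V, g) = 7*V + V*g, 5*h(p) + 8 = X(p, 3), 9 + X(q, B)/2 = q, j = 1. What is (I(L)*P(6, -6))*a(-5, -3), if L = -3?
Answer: 216/5 ≈ 43.200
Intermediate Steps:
X(q, B) = -18 + 2*q
h(p) = -26/5 + 2*p/5 (h(p) = -8/5 + (-18 + 2*p)/5 = -8/5 + (-18/5 + 2*p/5) = -26/5 + 2*p/5)
a(y, K) = 26/5 - 2*y/5 (a(y, K) = 0 - (-26/5 + 2*y/5) = 0 + (26/5 - 2*y/5) = 26/5 - 2*y/5)
I(z) = -z/3
(I(L)*P(6, -6))*a(-5, -3) = ((-⅓*(-3))*(6*(7 - 6)))*(26/5 - ⅖*(-5)) = (1*(6*1))*(26/5 + 2) = (1*6)*(36/5) = 6*(36/5) = 216/5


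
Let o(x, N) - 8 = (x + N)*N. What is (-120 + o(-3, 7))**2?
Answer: 7056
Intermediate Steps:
o(x, N) = 8 + N*(N + x) (o(x, N) = 8 + (x + N)*N = 8 + (N + x)*N = 8 + N*(N + x))
(-120 + o(-3, 7))**2 = (-120 + (8 + 7**2 + 7*(-3)))**2 = (-120 + (8 + 49 - 21))**2 = (-120 + 36)**2 = (-84)**2 = 7056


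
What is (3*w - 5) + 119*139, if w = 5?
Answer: 16551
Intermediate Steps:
(3*w - 5) + 119*139 = (3*5 - 5) + 119*139 = (15 - 5) + 16541 = 10 + 16541 = 16551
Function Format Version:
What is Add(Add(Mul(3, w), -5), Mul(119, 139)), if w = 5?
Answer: 16551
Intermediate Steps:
Add(Add(Mul(3, w), -5), Mul(119, 139)) = Add(Add(Mul(3, 5), -5), Mul(119, 139)) = Add(Add(15, -5), 16541) = Add(10, 16541) = 16551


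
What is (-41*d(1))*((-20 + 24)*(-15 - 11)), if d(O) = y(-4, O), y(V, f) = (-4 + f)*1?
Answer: -12792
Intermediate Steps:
y(V, f) = -4 + f
d(O) = -4 + O
(-41*d(1))*((-20 + 24)*(-15 - 11)) = (-41*(-4 + 1))*((-20 + 24)*(-15 - 11)) = (-41*(-3))*(4*(-26)) = 123*(-104) = -12792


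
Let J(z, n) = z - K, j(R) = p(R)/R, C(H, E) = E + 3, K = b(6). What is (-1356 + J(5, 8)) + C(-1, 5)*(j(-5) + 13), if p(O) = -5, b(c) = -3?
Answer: -1236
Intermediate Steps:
K = -3
C(H, E) = 3 + E
j(R) = -5/R
J(z, n) = 3 + z (J(z, n) = z - 1*(-3) = z + 3 = 3 + z)
(-1356 + J(5, 8)) + C(-1, 5)*(j(-5) + 13) = (-1356 + (3 + 5)) + (3 + 5)*(-5/(-5) + 13) = (-1356 + 8) + 8*(-5*(-⅕) + 13) = -1348 + 8*(1 + 13) = -1348 + 8*14 = -1348 + 112 = -1236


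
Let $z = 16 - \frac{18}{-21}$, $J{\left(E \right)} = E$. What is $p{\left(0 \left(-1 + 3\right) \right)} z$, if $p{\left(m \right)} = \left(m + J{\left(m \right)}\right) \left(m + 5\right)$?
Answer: $0$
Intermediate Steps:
$p{\left(m \right)} = 2 m \left(5 + m\right)$ ($p{\left(m \right)} = \left(m + m\right) \left(m + 5\right) = 2 m \left(5 + m\right)$)
$z = \frac{118}{7}$ ($z = 16 - - \frac{6}{7} = 16 + \frac{6}{7} = \frac{118}{7} \approx 16.857$)
$p{\left(0 \left(-1 + 3\right) \right)} z = 2 \cdot 0 \left(-1 + 3\right) \left(5 + 0 \left(-1 + 3\right)\right) \frac{118}{7} = 2 \cdot 0 \cdot 2 \left(5 + 0 \cdot 2\right) \frac{118}{7} = 2 \cdot 0 \left(5 + 0\right) \frac{118}{7} = 2 \cdot 0 \cdot 5 \cdot \frac{118}{7} = 0 \cdot \frac{118}{7} = 0$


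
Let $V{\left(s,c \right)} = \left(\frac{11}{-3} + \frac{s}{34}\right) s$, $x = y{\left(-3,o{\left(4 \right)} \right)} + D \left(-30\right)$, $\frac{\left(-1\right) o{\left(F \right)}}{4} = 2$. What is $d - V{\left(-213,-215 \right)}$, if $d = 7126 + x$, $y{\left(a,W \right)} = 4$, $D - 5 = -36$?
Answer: $\frac{202117}{34} \approx 5944.6$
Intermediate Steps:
$D = -31$ ($D = 5 - 36 = -31$)
$o{\left(F \right)} = -8$ ($o{\left(F \right)} = \left(-4\right) 2 = -8$)
$x = 934$ ($x = 4 - -930 = 4 + 930 = 934$)
$V{\left(s,c \right)} = s \left(- \frac{11}{3} + \frac{s}{34}\right)$ ($V{\left(s,c \right)} = \left(11 \left(- \frac{1}{3}\right) + s \frac{1}{34}\right) s = \left(- \frac{11}{3} + \frac{s}{34}\right) s = s \left(- \frac{11}{3} + \frac{s}{34}\right)$)
$d = 8060$ ($d = 7126 + 934 = 8060$)
$d - V{\left(-213,-215 \right)} = 8060 - \frac{1}{102} \left(-213\right) \left(-374 + 3 \left(-213\right)\right) = 8060 - \frac{1}{102} \left(-213\right) \left(-374 - 639\right) = 8060 - \frac{1}{102} \left(-213\right) \left(-1013\right) = 8060 - \frac{71923}{34} = \frac{202117}{34}$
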